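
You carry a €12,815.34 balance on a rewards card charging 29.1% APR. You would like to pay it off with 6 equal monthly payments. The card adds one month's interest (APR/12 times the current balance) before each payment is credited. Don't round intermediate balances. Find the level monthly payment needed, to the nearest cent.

€2,320.79

Monthly rate r = 29.1%/12 = 2.425% = 0.02425.
Level-payment amortization: P = B₀·r / (1 − (1+r)^(−n)) = 12815.34·0.02425 / (1 − 1.02425^(−6)).
Denominator 1 − (1+r)^(−6) = 0.133907726.
P = 310.772 / 0.133907726 ≈ 2320.79.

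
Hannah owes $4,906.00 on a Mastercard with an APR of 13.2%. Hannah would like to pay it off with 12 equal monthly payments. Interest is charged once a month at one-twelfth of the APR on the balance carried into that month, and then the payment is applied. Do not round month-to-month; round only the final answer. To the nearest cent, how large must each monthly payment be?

$438.65

Monthly rate r = 13.2%/12 = 1.1% = 0.011.
Level-payment amortization: P = B₀·r / (1 − (1+r)^(−n)) = 4906.00·0.011 / (1 − 1.011^(−12)).
Denominator 1 − (1+r)^(−12) = 0.123027181.
P = 53.966 / 0.123027181 ≈ 438.65.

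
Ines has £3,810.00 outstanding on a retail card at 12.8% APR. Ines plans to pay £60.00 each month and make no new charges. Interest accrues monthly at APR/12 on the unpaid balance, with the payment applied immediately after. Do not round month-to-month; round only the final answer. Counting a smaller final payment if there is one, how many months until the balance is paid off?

Monthly rate r = 12.8%/12 = 1.06667% = 0.0106667.
Recurrence: B ← B·(1+r) − £60.00.
Month 1: interest £40.64; balance after payment £3,790.64.
Month 2: interest £40.43; balance after payment £3,771.07.
Closed form: n = −ln(1 − rB₀/P)/ln(1+r) = −ln(0.32267)/ln(1.01067) ≈ 106.609, so the balance reaches zero during payment 107.

107 payments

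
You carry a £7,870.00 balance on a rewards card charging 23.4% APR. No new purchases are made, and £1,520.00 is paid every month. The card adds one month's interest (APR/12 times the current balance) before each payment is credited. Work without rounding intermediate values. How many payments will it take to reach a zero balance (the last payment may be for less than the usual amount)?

Monthly rate r = 23.4%/12 = 1.95% = 0.0195.
Recurrence: B ← B·(1+r) − £1,520.00.
Month 1: interest £153.47; balance after payment £6,503.47.
Month 2: interest £126.82; balance after payment £5,110.28.
Month 3: interest £99.65; balance after payment £3,689.93.
Month 4: interest £71.95; balance after payment £2,241.89.
Month 5: interest £43.72; balance after payment £765.60.
Month 6: interest £14.93; balance after payment £0.00.

6 payments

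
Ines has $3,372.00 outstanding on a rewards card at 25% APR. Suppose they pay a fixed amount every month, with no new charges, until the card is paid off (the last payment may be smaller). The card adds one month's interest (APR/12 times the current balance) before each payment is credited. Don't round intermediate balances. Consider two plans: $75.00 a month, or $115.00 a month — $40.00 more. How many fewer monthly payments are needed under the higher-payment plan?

Monthly rate r = 25%/12 = 2.08333% = 0.0208333.
At $75.00/mo: n = ⌈−ln(1 − rB₀/P)/ln(1+r)⌉ = 134 payments (last $61.87); total interest = total paid − $3,372.00 = $6,664.87.
At $115.00/mo: 46 payments (last $89.29); total interest $1,892.29.
Payments saved = 134 − 46 = 88.

88 fewer payments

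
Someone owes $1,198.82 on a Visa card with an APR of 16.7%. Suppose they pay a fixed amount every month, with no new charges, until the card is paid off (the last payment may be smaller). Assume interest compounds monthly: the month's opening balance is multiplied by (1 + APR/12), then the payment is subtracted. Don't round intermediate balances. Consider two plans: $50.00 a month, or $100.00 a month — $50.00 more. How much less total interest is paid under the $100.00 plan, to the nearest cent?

$148.02

Monthly rate r = 16.7%/12 = 1.39167% = 0.0139167.
At $50.00/mo: n = ⌈−ln(1 − rB₀/P)/ln(1+r)⌉ = 30 payments (last $18.79); total interest = total paid − $1,198.82 = $269.97.
At $100.00/mo: 14 payments (last $20.77); total interest $121.95.
Interest saved = $269.97 − $121.95 = $148.02.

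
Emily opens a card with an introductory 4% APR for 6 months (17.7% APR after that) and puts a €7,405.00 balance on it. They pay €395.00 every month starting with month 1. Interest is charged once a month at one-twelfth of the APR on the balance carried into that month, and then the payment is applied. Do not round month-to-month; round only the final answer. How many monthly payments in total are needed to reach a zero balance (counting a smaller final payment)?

21 months

Promo months 1–6 at r₀ = 4%/12 = 0.00333333; months 7+ at r₁ = 17.7%/12 = 0.01475.
After month 6: iterate B ← B·(1+r₀) − €395.00 for 6 months → €5,164.50.
Then at r₁ with €395.00/mo: n₂ = −ln(1 − r₁·B/P)/ln(1+r₁) ≈ 14.63 → 15 more payments.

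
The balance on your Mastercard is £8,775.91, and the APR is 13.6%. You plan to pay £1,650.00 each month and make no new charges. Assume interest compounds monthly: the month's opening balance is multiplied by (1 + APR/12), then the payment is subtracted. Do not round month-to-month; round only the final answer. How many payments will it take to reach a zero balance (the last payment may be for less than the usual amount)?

Monthly rate r = 13.6%/12 = 1.13333% = 0.0113333.
Recurrence: B ← B·(1+r) − £1,650.00.
Month 1: interest £99.46; balance after payment £7,225.37.
Month 2: interest £81.89; balance after payment £5,657.26.
Month 3: interest £64.12; balance after payment £4,071.37.
Month 4: interest £46.14; balance after payment £2,467.52.
Month 5: interest £27.97; balance after payment £845.48.
Month 6: interest £9.58; balance after payment £0.00.

6 months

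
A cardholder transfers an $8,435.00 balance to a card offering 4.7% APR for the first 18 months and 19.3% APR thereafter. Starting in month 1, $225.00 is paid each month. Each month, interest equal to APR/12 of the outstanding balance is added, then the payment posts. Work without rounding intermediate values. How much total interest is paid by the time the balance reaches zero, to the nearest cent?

Promo months 1–18 at r₀ = 4.7%/12 = 0.00391667; months 19+ at r₁ = 19.3%/12 = 0.0160833.
After month 18: iterate B ← B·(1+r₀) − $225.00 for 18 months → $4,862.20.
Then at r₁ with $225.00/mo: n₂ = −ln(1 − r₁·B/P)/ln(1+r₁) ≈ 26.76 → 27 more payments.
Total paid = 44·$225.00 + $172.25 = $10,072.25; interest = $10,072.25 − $8,435.00 = $1,637.25.

$1,637.25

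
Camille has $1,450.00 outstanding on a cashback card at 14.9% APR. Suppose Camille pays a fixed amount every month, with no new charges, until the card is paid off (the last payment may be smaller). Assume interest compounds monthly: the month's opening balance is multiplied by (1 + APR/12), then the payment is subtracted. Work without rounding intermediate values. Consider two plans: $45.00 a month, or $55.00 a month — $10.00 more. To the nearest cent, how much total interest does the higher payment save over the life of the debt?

Monthly rate r = 14.9%/12 = 1.24167% = 0.0124167.
At $45.00/mo: n = ⌈−ln(1 − rB₀/P)/ln(1+r)⌉ = 42 payments (last $18.41); total interest = total paid − $1,450.00 = $413.41.
At $55.00/mo: 33 payments (last $7.35); total interest $317.35.
Interest saved = $413.41 − $317.35 = $96.06.

$96.06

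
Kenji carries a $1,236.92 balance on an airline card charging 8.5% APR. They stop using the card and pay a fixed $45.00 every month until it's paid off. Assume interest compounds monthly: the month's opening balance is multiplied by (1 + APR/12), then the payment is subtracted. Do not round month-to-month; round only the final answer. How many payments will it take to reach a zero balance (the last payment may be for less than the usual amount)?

Monthly rate r = 8.5%/12 = 0.708333% = 0.00708333.
Recurrence: B ← B·(1+r) − $45.00.
Month 1: interest $8.76; balance after payment $1,200.68.
Month 2: interest $8.50; balance after payment $1,164.19.
Closed form: n = −ln(1 − rB₀/P)/ln(1+r) = −ln(0.8053)/ln(1.00708) ≈ 30.679, so the balance reaches zero during payment 31.

31 payments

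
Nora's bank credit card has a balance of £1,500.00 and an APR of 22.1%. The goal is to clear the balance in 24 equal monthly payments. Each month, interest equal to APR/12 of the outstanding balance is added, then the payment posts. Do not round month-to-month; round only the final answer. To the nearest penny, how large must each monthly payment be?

£77.89

Monthly rate r = 22.1%/12 = 1.84167% = 0.0184167.
Level-payment amortization: P = B₀·r / (1 − (1+r)^(−n)) = 1500.00·0.0184167 / (1 − 1.01842^(−24)).
Denominator 1 − (1+r)^(−24) = 0.354660799.
P = 27.625 / 0.354660799 ≈ 77.89.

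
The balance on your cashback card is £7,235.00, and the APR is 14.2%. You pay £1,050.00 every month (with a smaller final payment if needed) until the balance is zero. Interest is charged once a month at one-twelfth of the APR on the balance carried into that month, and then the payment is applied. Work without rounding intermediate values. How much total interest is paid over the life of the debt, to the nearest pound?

£358

Monthly rate r = 14.2%/12 = 1.18333% = 0.0118333.
Payoff takes n = ⌈−ln(1 − rB₀/P)/ln(1+r)⌉ = ⌈7.230⌉ = 8 payments; the last is £242.70.
Total paid = 7·£1,050.00 + £242.70 = £7,592.70.
Total interest = total paid − principal = £7,592.70 − £7,235.00 = £357.70.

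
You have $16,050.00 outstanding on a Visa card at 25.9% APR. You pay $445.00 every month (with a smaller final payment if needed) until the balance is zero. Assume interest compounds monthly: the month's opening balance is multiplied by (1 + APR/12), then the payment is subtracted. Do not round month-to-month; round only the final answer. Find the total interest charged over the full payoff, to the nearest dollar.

$15,359

Monthly rate r = 25.9%/12 = 2.15833% = 0.0215833.
Payoff takes n = ⌈−ln(1 − rB₀/P)/ln(1+r)⌉ = ⌈70.579⌉ = 71 payments; the last is $258.94.
Total paid = 70·$445.00 + $258.94 = $31,408.94.
Total interest = total paid − principal = $31,408.94 − $16,050.00 = $15,358.94.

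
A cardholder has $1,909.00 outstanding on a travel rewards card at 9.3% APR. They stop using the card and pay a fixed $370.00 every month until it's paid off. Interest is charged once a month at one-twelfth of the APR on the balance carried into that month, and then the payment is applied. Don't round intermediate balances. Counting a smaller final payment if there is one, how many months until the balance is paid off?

6 payments

Monthly rate r = 9.3%/12 = 0.775% = 0.00775.
Recurrence: B ← B·(1+r) − $370.00.
Month 1: interest $14.79; balance after payment $1,553.79.
Month 2: interest $12.04; balance after payment $1,195.84.
Month 3: interest $9.27; balance after payment $835.10.
Month 4: interest $6.47; balance after payment $471.58.
Month 5: interest $3.65; balance after payment $105.23.
Month 6: interest $0.82; balance after payment $0.00.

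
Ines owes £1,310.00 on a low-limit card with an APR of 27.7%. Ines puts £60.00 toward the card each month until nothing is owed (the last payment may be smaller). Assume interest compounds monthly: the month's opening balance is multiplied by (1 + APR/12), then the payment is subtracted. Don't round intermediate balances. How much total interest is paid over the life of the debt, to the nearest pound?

£534

Monthly rate r = 27.7%/12 = 2.30833% = 0.0230833.
Payoff takes n = ⌈−ln(1 − rB₀/P)/ln(1+r)⌉ = ⌈30.724⌉ = 31 payments; the last is £43.58.
Total paid = 30·£60.00 + £43.58 = £1,843.58.
Total interest = total paid − principal = £1,843.58 − £1,310.00 = £533.58.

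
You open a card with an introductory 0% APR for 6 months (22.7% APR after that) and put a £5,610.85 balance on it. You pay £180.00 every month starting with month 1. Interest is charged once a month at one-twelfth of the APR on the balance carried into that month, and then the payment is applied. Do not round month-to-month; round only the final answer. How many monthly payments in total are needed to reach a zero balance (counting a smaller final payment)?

Promo months 1–6 at r₀ = 0%/12 = 0; months 7+ at r₁ = 22.7%/12 = 0.0189167.
After month 6 (no interest yet): B = £5,610.85 − 6·£180.00 = £4,530.85.
Then at r₁ with £180.00/mo: n₂ = −ln(1 − r₁·B/P)/ln(1+r₁) ≈ 34.50 → 35 more payments.

41 months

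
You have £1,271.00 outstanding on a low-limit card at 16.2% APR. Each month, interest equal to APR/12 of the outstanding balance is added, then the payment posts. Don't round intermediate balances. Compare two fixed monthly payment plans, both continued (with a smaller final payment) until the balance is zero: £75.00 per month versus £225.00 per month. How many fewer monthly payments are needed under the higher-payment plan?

14 fewer payments

Monthly rate r = 16.2%/12 = 1.35% = 0.0135.
At £75.00/mo: n = ⌈−ln(1 − rB₀/P)/ln(1+r)⌉ = 20 payments (last £28.07); total interest = total paid − £1,271.00 = £182.07.
At £225.00/mo: 6 payments (last £206.10); total interest £60.10.
Payments saved = 20 − 6 = 14.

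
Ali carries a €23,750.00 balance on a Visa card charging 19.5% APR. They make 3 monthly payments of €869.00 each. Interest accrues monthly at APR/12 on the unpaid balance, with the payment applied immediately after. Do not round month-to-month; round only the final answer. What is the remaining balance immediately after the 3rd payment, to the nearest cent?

€22,277.14

Monthly rate r = 19.5%/12 = 1.625% = 0.01625.
Each month: B ← B·(1+r) − €869.00.
Month 1: interest €385.94; balance after payment €23,266.94.
Month 2: interest €378.09; balance after payment €22,776.03.
Month 3: interest €370.11; balance after payment €22,277.14.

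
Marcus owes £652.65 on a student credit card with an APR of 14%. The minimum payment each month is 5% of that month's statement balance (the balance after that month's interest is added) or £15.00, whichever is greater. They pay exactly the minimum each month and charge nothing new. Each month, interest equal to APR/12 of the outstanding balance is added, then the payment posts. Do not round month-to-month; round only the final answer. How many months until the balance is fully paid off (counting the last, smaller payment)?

43 months

Monthly rate r = 14%/12 = 1.16667% = 0.0116667.
While 5% of the post-interest balance exceeds £15.00, each month B ← (B·(1+r))·(1 − 0.05), i.e. B shrinks by the factor (1+r)·0.95 = 0.96108.
This holds for months 1–20. Entering month 21 the balance is £295.05; 5% of the post-interest balance is now below £15.00, so the flat £15.00 minimum applies from here.
From month 21 a fixed £15.00 at rate r clears £295.05 in 23 more payments. Total: 20 + 23 = 43 months.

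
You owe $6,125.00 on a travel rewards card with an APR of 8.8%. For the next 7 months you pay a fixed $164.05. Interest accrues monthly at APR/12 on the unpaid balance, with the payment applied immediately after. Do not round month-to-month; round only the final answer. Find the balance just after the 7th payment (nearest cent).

Monthly rate r = 8.8%/12 = 0.733333% = 0.00733333.
Each month: B ← B·(1+r) − $164.05.
Month 1: interest $44.92; balance after payment $6,005.87.
Month 2: interest $44.04; balance after payment $5,885.86.
Month 3: interest $43.16; balance after payment $5,764.97.
Month 4: interest $42.28; balance after payment $5,643.20.
Month 5: interest $41.38; balance after payment $5,520.53.
Month 6: interest $40.48; balance after payment $5,396.97.
Month 7: interest $39.58; balance after payment $5,272.49.

$5,272.49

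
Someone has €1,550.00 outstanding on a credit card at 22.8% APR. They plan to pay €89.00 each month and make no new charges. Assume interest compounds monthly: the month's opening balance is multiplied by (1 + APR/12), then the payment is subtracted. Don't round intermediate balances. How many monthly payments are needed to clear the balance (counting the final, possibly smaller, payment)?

Monthly rate r = 22.8%/12 = 1.9% = 0.019.
Recurrence: B ← B·(1+r) − €89.00.
Month 1: interest €29.45; balance after payment €1,490.45.
Month 2: interest €28.32; balance after payment €1,429.77.
Closed form: n = −ln(1 − rB₀/P)/ln(1+r) = −ln(0.6691)/ln(1.019) ≈ 21.349, so the balance reaches zero during payment 22.

22 payments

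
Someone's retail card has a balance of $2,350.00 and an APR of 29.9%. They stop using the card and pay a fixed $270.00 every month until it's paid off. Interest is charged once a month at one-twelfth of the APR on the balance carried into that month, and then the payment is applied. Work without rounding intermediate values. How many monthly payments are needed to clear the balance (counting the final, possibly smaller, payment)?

10 payments

Monthly rate r = 29.9%/12 = 2.49167% = 0.0249167.
Recurrence: B ← B·(1+r) − $270.00.
Month 1: interest $58.55; balance after payment $2,138.55.
Month 2: interest $53.29; balance after payment $1,921.84.
Closed form: n = −ln(1 − rB₀/P)/ln(1+r) = −ln(0.78313)/ln(1.02492) ≈ 9.933, so the balance reaches zero during payment 10.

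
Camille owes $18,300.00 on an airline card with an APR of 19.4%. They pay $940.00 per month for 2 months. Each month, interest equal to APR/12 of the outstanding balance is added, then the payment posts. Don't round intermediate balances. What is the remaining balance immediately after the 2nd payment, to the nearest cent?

$17,001.29

Monthly rate r = 19.4%/12 = 1.61667% = 0.0161667.
Each month: B ← B·(1+r) − $940.00.
Month 1: interest $295.85; balance after payment $17,655.85.
Month 2: interest $285.44; balance after payment $17,001.29.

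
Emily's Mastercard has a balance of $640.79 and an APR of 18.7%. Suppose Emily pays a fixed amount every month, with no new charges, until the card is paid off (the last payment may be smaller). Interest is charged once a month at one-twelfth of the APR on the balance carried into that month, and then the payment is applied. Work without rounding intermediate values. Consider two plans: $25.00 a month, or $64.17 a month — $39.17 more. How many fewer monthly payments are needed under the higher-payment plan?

22 fewer payments

Monthly rate r = 18.7%/12 = 1.55833% = 0.0155833.
At $25.00/mo: n = ⌈−ln(1 − rB₀/P)/ln(1+r)⌉ = 33 payments (last $24.33); total interest = total paid − $640.79 = $183.54.
At $64.17/mo: 11 payments (last $60.25); total interest $61.16.
Payments saved = 33 − 11 = 22.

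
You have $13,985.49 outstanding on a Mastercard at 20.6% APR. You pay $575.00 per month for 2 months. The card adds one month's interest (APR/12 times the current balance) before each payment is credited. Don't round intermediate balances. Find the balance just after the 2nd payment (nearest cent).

Monthly rate r = 20.6%/12 = 1.71667% = 0.0171667.
Each month: B ← B·(1+r) − $575.00.
Month 1: interest $240.08; balance after payment $13,650.57.
Month 2: interest $234.33; balance after payment $13,309.91.

$13,309.91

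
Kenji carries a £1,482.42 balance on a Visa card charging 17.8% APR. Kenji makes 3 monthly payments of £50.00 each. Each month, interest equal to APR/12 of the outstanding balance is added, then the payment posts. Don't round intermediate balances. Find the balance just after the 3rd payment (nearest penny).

Monthly rate r = 17.8%/12 = 1.48333% = 0.0148333.
Each month: B ← B·(1+r) − £50.00.
Month 1: interest £21.99; balance after payment £1,454.41.
Month 2: interest £21.57; balance after payment £1,425.98.
Month 3: interest £21.15; balance after payment £1,397.14.

£1,397.14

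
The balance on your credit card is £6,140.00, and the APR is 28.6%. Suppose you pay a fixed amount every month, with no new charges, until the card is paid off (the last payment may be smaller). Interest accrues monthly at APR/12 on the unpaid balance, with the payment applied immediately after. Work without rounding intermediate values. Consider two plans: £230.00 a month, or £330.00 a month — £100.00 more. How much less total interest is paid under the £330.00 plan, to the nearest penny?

Monthly rate r = 28.6%/12 = 2.38333% = 0.0238333.
At £230.00/mo: n = ⌈−ln(1 − rB₀/P)/ln(1+r)⌉ = 43 payments (last £215.20); total interest = total paid − £6,140.00 = £3,735.20.
At £330.00/mo: 25 payments (last £290.41); total interest £2,070.41.
Interest saved = £3,735.20 − £2,070.41 = £1,664.79.

£1,664.79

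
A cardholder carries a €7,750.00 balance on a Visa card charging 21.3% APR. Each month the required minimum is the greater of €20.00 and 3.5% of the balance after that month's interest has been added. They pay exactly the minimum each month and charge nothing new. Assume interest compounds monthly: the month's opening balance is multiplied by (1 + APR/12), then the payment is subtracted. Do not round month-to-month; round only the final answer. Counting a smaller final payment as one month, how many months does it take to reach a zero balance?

Monthly rate r = 21.3%/12 = 1.775% = 0.01775.
While 3.5% of the post-interest balance exceeds €20.00, each month B ← (B·(1+r))·(1 − 0.035), i.e. B shrinks by the factor (1+r)·0.965 = 0.98213.
This holds for months 1–146. Entering month 147 the balance is €557.05; 3.5% of the post-interest balance is now below €20.00, so the flat €20.00 minimum applies from here.
From month 147 a fixed €20.00 at rate r clears €557.05 in 39 more payments. Total: 146 + 39 = 185 months.

185 months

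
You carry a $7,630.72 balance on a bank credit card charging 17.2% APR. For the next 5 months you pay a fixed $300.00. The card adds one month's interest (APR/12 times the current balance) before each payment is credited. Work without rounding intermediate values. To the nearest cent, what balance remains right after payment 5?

$6,649.87

Monthly rate r = 17.2%/12 = 1.43333% = 0.0143333.
Each month: B ← B·(1+r) − $300.00.
Month 1: interest $109.37; balance after payment $7,440.09.
Month 2: interest $106.64; balance after payment $7,246.73.
Month 3: interest $103.87; balance after payment $7,050.60.
Month 4: interest $101.06; balance after payment $6,851.66.
Month 5: interest $98.21; balance after payment $6,649.87.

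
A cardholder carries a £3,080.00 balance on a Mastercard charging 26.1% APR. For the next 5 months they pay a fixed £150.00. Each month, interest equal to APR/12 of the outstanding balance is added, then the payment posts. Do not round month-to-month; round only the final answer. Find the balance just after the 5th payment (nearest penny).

£2,646.50

Monthly rate r = 26.1%/12 = 2.175% = 0.02175.
Each month: B ← B·(1+r) − £150.00.
Month 1: interest £66.99; balance after payment £2,996.99.
Month 2: interest £65.18; balance after payment £2,912.17.
Month 3: interest £63.34; balance after payment £2,825.51.
Month 4: interest £61.45; balance after payment £2,736.97.
Month 5: interest £59.53; balance after payment £2,646.50.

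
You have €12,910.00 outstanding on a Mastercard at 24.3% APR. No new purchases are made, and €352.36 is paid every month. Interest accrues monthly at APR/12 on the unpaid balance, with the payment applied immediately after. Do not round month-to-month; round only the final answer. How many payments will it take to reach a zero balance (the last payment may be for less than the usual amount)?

68 payments

Monthly rate r = 24.3%/12 = 2.025% = 0.02025.
Recurrence: B ← B·(1+r) − €352.36.
Month 1: interest €261.43; balance after payment €12,819.07.
Month 2: interest €259.59; balance after payment €12,726.29.
Closed form: n = −ln(1 − rB₀/P)/ln(1+r) = −ln(0.25807)/ln(1.02025) ≈ 67.566, so the balance reaches zero during payment 68.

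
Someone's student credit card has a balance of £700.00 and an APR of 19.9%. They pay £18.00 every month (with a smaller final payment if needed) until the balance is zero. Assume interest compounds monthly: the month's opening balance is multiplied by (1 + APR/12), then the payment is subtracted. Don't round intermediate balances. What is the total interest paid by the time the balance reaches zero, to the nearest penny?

£433.13

Monthly rate r = 19.9%/12 = 1.65833% = 0.0165833.
Payoff takes n = ⌈−ln(1 − rB₀/P)/ln(1+r)⌉ = ⌈62.951⌉ = 63 payments; the last is £17.13.
Total paid = 62·£18.00 + £17.13 = £1,133.13.
Total interest = total paid − principal = £1,133.13 − £700.00 = £433.13.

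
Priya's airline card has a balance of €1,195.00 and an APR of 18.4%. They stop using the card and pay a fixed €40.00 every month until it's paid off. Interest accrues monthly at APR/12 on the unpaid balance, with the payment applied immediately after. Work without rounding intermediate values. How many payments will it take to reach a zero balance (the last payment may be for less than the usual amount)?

Monthly rate r = 18.4%/12 = 1.53333% = 0.0153333.
Recurrence: B ← B·(1+r) − €40.00.
Month 1: interest €18.32; balance after payment €1,173.32.
Month 2: interest €17.99; balance after payment €1,151.31.
Closed form: n = −ln(1 − rB₀/P)/ln(1+r) = −ln(0.54192)/ln(1.01533) ≈ 40.261, so the balance reaches zero during payment 41.

41 payments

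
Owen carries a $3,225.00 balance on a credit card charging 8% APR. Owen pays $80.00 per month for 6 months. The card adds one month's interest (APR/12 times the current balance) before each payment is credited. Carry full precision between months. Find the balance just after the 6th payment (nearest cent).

$2,868.10

Monthly rate r = 8%/12 = 0.666667% = 0.00666667.
Each month: B ← B·(1+r) − $80.00.
Month 1: interest $21.50; balance after payment $3,166.50.
Month 2: interest $21.11; balance after payment $3,107.61.
Month 3: interest $20.72; balance after payment $3,048.33.
Month 4: interest $20.32; balance after payment $2,988.65.
Month 5: interest $19.92; balance after payment $2,928.57.
Month 6: interest $19.52; balance after payment $2,868.10.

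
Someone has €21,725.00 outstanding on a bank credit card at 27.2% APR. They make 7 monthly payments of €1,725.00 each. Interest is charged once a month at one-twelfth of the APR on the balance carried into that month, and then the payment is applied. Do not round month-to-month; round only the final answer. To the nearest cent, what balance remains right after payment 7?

Monthly rate r = 27.2%/12 = 2.26667% = 0.0226667.
Each month: B ← B·(1+r) − €1,725.00.
Month 1: interest €492.43; balance after payment €20,492.43.
Month 2: interest €464.50; balance after payment €19,231.93.
Month 3: interest €435.92; balance after payment €17,942.85.
Month 4: interest €406.70; balance after payment €16,624.56.
Month 5: interest €376.82; balance after payment €15,276.38.
Month 6: interest €346.26; balance after payment €13,897.64.
Month 7: interest €315.01; balance after payment €12,487.66.

€12,487.66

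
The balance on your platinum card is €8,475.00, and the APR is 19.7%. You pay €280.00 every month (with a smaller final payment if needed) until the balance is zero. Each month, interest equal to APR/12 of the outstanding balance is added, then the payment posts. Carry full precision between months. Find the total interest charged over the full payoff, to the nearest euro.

€3,338

Monthly rate r = 19.7%/12 = 1.64167% = 0.0164167.
Payoff takes n = ⌈−ln(1 − rB₀/P)/ln(1+r)⌉ = ⌈42.188⌉ = 43 payments; the last is €52.96.
Total paid = 42·€280.00 + €52.96 = €11,812.96.
Total interest = total paid − principal = €11,812.96 − €8,475.00 = €3,337.96.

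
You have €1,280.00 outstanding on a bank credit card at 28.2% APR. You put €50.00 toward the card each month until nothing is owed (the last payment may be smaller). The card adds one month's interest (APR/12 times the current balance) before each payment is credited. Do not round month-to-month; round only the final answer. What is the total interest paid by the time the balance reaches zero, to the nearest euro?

€701

Monthly rate r = 28.2%/12 = 2.35% = 0.0235.
Payoff takes n = ⌈−ln(1 − rB₀/P)/ln(1+r)⌉ = ⌈39.620⌉ = 40 payments; the last is €31.14.
Total paid = 39·€50.00 + €31.14 = €1,981.14.
Total interest = total paid − principal = €1,981.14 − €1,280.00 = €701.14.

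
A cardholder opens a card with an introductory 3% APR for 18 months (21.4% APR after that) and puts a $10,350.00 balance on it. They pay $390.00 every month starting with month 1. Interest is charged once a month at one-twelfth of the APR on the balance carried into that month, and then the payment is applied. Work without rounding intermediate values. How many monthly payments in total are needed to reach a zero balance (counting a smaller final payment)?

29 months

Promo months 1–18 at r₀ = 3%/12 = 0.0025; months 19+ at r₁ = 21.4%/12 = 0.0178333.
After month 18: iterate B ← B·(1+r₀) − $390.00 for 18 months → $3,654.60.
Then at r₁ with $390.00/mo: n₂ = −ln(1 − r₁·B/P)/ln(1+r₁) ≈ 10.34 → 11 more payments.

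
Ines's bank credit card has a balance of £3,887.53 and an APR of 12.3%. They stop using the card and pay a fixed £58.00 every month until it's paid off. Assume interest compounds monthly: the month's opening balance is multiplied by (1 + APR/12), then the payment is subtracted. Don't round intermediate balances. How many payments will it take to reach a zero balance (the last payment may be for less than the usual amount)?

114 months

Monthly rate r = 12.3%/12 = 1.025% = 0.01025.
Recurrence: B ← B·(1+r) − £58.00.
Month 1: interest £39.85; balance after payment £3,869.38.
Month 2: interest £39.66; balance after payment £3,851.04.
Closed form: n = −ln(1 − rB₀/P)/ln(1+r) = −ln(0.31298)/ln(1.01025) ≈ 113.908, so the balance reaches zero during payment 114.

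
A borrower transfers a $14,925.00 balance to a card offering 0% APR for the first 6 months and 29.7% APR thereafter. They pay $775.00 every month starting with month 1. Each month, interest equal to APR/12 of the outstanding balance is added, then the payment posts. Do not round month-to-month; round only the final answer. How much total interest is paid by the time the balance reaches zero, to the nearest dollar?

$2,334

Promo months 1–6 at r₀ = 0%/12 = 0; months 7+ at r₁ = 29.7%/12 = 0.02475.
After month 6 (no interest yet): B = $14,925.00 − 6·$775.00 = $10,275.00.
Then at r₁ with $775.00/mo: n₂ = −ln(1 − r₁·B/P)/ln(1+r₁) ≈ 16.27 → 17 more payments.
Total paid = 22·$775.00 + $208.60 = $17,258.60; interest = $17,258.60 − $14,925.00 = $2,333.60.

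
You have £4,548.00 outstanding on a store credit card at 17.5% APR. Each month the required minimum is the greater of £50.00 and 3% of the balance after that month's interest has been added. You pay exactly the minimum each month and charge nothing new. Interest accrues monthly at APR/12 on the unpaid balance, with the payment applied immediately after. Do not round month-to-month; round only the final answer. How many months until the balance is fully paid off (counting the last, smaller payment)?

109 months

Monthly rate r = 17.5%/12 = 1.45833% = 0.0145833.
While 3% of the post-interest balance exceeds £50.00, each month B ← (B·(1+r))·(1 − 0.03), i.e. B shrinks by the factor (1+r)·0.97 = 0.98415.
This holds for months 1–64. Entering month 65 the balance is £1,635.41; 3% of the post-interest balance is now below £50.00, so the flat £50.00 minimum applies from here.
From month 65 a fixed £50.00 at rate r clears £1,635.41 in 45 more payments. Total: 64 + 45 = 109 months.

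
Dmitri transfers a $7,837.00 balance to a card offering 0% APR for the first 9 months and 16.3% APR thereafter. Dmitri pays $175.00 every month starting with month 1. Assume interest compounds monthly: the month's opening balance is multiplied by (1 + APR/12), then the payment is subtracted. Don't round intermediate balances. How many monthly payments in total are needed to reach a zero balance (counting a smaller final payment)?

59 months

Promo months 1–9 at r₀ = 0%/12 = 0; months 10+ at r₁ = 16.3%/12 = 0.0135833.
After month 9 (no interest yet): B = $7,837.00 − 9·$175.00 = $6,262.00.
Then at r₁ with $175.00/mo: n₂ = −ln(1 − r₁·B/P)/ln(1+r₁) ≈ 49.34 → 50 more payments.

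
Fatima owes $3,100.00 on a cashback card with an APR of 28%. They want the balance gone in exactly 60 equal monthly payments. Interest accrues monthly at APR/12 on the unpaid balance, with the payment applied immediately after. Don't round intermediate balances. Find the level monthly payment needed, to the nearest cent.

Monthly rate r = 28%/12 = 2.33333% = 0.0233333.
Level-payment amortization: P = B₀·r / (1 − (1+r)^(−n)) = 3100.00·0.0233333 / (1 − 1.02333^(−60)).
Denominator 1 − (1+r)^(−60) = 0.749404796.
P = 72.3333 / 0.749404796 ≈ 96.52.

$96.52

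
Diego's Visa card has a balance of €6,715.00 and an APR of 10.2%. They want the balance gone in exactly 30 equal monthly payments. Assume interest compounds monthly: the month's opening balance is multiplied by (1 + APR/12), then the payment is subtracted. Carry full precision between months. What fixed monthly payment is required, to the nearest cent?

Monthly rate r = 10.2%/12 = 0.85% = 0.0085.
Level-payment amortization: P = B₀·r / (1 − (1+r)^(−n)) = 6715.00·0.0085 / (1 − 1.0085^(−30)).
Denominator 1 − (1+r)^(−30) = 0.224247965.
P = 57.0775 / 0.224247965 ≈ 254.53.

€254.53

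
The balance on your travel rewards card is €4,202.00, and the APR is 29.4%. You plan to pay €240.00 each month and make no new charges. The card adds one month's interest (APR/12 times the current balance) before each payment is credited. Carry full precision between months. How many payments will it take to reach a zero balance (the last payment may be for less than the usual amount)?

24 months

Monthly rate r = 29.4%/12 = 2.45% = 0.0245.
Recurrence: B ← B·(1+r) − €240.00.
Month 1: interest €102.95; balance after payment €4,064.95.
Month 2: interest €99.59; balance after payment €3,924.54.
Closed form: n = −ln(1 − rB₀/P)/ln(1+r) = −ln(0.57105)/ln(1.0245) ≈ 23.148, so the balance reaches zero during payment 24.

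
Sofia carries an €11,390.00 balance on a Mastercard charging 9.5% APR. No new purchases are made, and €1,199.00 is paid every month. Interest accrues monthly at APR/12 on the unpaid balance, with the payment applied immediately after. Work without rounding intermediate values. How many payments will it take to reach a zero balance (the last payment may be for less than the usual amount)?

10 payments

Monthly rate r = 9.5%/12 = 0.791667% = 0.00791667.
Recurrence: B ← B·(1+r) − €1,199.00.
Month 1: interest €90.17; balance after payment €10,281.17.
Month 2: interest €81.39; balance after payment €9,163.56.
Closed form: n = −ln(1 − rB₀/P)/ln(1+r) = −ln(0.92479)/ln(1.00792) ≈ 9.915, so the balance reaches zero during payment 10.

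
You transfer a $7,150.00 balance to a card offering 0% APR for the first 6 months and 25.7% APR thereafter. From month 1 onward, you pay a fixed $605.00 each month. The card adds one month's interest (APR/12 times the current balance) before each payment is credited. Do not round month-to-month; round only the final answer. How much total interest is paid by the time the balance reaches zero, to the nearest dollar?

Promo months 1–6 at r₀ = 0%/12 = 0; months 7+ at r₁ = 25.7%/12 = 0.0214167.
After month 6 (no interest yet): B = $7,150.00 − 6·$605.00 = $3,520.00.
Then at r₁ with $605.00/mo: n₂ = −ln(1 − r₁·B/P)/ln(1+r₁) ≈ 6.28 → 7 more payments.
Total paid = 12·$605.00 + $170.83 = $7,430.83; interest = $7,430.83 − $7,150.00 = $280.83.

$281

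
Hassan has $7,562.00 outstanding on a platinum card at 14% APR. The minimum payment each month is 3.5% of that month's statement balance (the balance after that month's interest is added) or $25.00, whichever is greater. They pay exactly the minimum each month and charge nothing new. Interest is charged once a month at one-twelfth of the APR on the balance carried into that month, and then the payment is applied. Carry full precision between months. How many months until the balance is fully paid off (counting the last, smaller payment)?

134 months

Monthly rate r = 14%/12 = 1.16667% = 0.0116667.
While 3.5% of the post-interest balance exceeds $25.00, each month B ← (B·(1+r))·(1 − 0.035), i.e. B shrinks by the factor (1+r)·0.965 = 0.97626.
This holds for months 1–99. Entering month 100 the balance is $700.72; 3.5% of the post-interest balance is now below $25.00, so the flat $25.00 minimum applies from here.
From month 100 a fixed $25.00 at rate r clears $700.72 in 35 more payments. Total: 99 + 35 = 134 months.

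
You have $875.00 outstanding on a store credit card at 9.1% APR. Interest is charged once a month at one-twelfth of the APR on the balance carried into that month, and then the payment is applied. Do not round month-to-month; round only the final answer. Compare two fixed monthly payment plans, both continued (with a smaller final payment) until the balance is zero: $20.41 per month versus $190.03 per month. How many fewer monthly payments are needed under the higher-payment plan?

Monthly rate r = 9.1%/12 = 0.758333% = 0.00758333.
At $20.41/mo: n = ⌈−ln(1 − rB₀/P)/ln(1+r)⌉ = 53 payments (last $0.96); total interest = total paid − $875.00 = $187.28.
At $190.03/mo: 5 payments (last $134.04); total interest $19.16.
Payments saved = 53 − 5 = 48.

48 fewer payments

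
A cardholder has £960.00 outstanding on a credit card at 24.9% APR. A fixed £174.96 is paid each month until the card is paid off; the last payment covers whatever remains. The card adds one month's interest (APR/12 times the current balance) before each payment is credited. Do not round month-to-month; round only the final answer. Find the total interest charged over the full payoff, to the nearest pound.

Monthly rate r = 24.9%/12 = 2.075% = 0.02075.
Payoff takes n = ⌈−ln(1 − rB₀/P)/ln(1+r)⌉ = ⌈5.885⌉ = 6 payments; the last is £155.11.
Total paid = 5·£174.96 + £155.11 = £1,029.91.
Total interest = total paid − principal = £1,029.91 − £960.00 = £69.91.

£70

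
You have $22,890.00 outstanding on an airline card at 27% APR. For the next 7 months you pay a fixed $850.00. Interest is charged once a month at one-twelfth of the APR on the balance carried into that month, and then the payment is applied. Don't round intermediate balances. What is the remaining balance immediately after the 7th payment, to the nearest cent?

$20,380.83

Monthly rate r = 27%/12 = 2.25% = 0.0225.
Each month: B ← B·(1+r) − $850.00.
Month 1: interest $515.02; balance after payment $22,555.03.
Month 2: interest $507.49; balance after payment $22,212.51.
Month 3: interest $499.78; balance after payment $21,862.29.
Month 4: interest $491.90; balance after payment $21,504.20.
Month 5: interest $483.84; balance after payment $21,138.04.
Month 6: interest $475.61; balance after payment $20,763.65.
Month 7: interest $467.18; balance after payment $20,380.83.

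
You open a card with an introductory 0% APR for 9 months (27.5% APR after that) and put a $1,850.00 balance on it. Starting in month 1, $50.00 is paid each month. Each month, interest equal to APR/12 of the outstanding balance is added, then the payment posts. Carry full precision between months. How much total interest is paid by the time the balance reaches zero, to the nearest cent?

Promo months 1–9 at r₀ = 0%/12 = 0; months 10+ at r₁ = 27.5%/12 = 0.0229167.
After month 9 (no interest yet): B = $1,850.00 − 9·$50.00 = $1,400.00.
Then at r₁ with $50.00/mo: n₂ = −ln(1 − r₁·B/P)/ln(1+r₁) ≈ 45.29 → 46 more payments.
Total paid = 54·$50.00 + $14.86 = $2,714.86; interest = $2,714.86 − $1,850.00 = $864.86.

$864.86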